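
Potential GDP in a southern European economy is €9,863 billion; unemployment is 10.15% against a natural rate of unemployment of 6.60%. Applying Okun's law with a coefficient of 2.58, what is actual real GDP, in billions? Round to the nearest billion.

Unemployment gap = 10.15 - 6.6 = 3.55 points, so the output gap is -2.58 × 3.55 = -9.159%.
Actual GDP = 9863 × (1 - 9.159/100) = 9863 × 0.90841 ≈ 8960 billion.

€8,960 billion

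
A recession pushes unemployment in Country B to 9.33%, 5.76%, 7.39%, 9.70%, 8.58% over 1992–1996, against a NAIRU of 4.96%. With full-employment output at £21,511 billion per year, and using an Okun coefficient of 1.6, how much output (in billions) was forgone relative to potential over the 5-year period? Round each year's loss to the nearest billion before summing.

£5,492 billion

Year 1992: gap = -1.6 × (9.33 - 4.96) = -6.992%, loss ≈ 21511 × 6.992/100 ≈ 1504.
Year 1993: gap = -1.6 × (5.76 - 4.96) = -1.28%, loss ≈ 21511 × 1.28/100 ≈ 275.
Year 1994: gap = -1.6 × (7.39 - 4.96) = -3.888%, loss ≈ 21511 × 3.888/100 ≈ 836.
Year 1995: gap = -1.6 × (9.7 - 4.96) = -7.584%, loss ≈ 21511 × 7.584/100 ≈ 1631.
Year 1996: gap = -1.6 × (8.58 - 4.96) = -5.792%, loss ≈ 21511 × 5.792/100 ≈ 1246.
Total lost output = 1504 + 275 + 836 + 1631 + 1246 = 5492 billion.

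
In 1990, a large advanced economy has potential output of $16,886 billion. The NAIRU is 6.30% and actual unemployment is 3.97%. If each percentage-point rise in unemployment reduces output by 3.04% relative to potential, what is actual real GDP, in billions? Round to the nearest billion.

Unemployment gap = 3.97 - 6.3 = -2.33 points, so the output gap is -3.04 × (-2.33) = 7.0832%.
Actual GDP = 16886 × (1 + 7.0832/100) = 16886 × 1.070832 ≈ 18082 billion.

$18,082 billion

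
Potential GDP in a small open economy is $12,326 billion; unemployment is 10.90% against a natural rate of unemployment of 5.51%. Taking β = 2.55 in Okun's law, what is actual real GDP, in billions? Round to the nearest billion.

$10,632 billion

Unemployment gap = 10.9 - 5.51 = 5.39 points, so the output gap is -2.55 × 5.39 = -13.7445%.
Actual GDP = 12326 × (1 - 13.7445/100) = 12326 × 0.862555 ≈ 10632 billion.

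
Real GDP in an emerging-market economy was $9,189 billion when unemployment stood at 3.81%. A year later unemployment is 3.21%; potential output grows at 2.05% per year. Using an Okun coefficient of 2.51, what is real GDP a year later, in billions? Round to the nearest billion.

$9,516 billion

Δu = 3.21 - 3.81 = -0.6 points.
Okun's law (growth form): g_Y = g_Y* - β × Δu = 2.05 - 2.51 × (-0.60) = 2.05 + 1.506 = 3.556%.
Real GDP in the next year = 9189 × (1 + 3.556/100) = 9189 × 1.03556 ≈ 9516 billion.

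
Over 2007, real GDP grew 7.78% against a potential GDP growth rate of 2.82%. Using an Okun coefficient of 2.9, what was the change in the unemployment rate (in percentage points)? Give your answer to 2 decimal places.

Growth-rate Okun's law: g_Y = g_Y* - β × Δu, so Δu = (g_Y* - g_Y)/β.
Δu = (2.82 - 7.78)/2.9 = -4.96/2.9 = -1.71 percentage points.

-1.71 percentage points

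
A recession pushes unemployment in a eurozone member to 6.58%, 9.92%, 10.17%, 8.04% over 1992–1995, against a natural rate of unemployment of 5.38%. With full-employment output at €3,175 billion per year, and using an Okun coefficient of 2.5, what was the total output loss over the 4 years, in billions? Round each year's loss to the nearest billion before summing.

Year 1992: gap = -2.5 × (6.58 - 5.38) = -3%, loss ≈ 3175 × 3/100 ≈ 95.
Year 1993: gap = -2.5 × (9.92 - 5.38) = -11.35%, loss ≈ 3175 × 11.35/100 ≈ 360.
Year 1994: gap = -2.5 × (10.17 - 5.38) = -11.975%, loss ≈ 3175 × 11.975/100 ≈ 380.
Year 1995: gap = -2.5 × (8.04 - 5.38) = -6.65%, loss ≈ 3175 × 6.65/100 ≈ 211.
Total lost output = 95 + 360 + 380 + 211 = 1046 billion.

€1,046 billion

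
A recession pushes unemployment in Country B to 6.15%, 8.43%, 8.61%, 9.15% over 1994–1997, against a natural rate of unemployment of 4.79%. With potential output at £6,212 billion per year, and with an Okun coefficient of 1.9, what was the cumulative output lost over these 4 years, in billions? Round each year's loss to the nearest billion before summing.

£1,557 billion

Year 1994: gap = -1.9 × (6.15 - 4.79) = -2.584%, loss ≈ 6212 × 2.584/100 ≈ 161.
Year 1995: gap = -1.9 × (8.43 - 4.79) = -6.916%, loss ≈ 6212 × 6.916/100 ≈ 430.
Year 1996: gap = -1.9 × (8.61 - 4.79) = -7.258%, loss ≈ 6212 × 7.258/100 ≈ 451.
Year 1997: gap = -1.9 × (9.15 - 4.79) = -8.284%, loss ≈ 6212 × 8.284/100 ≈ 515.
Total lost output = 161 + 430 + 451 + 515 = 1557 billion.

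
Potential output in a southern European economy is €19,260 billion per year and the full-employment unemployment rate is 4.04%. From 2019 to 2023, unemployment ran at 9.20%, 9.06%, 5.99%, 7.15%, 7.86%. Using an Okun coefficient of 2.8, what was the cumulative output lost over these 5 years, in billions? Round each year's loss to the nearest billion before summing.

Year 2019: gap = -2.8 × (9.2 - 4.04) = -14.448%, loss ≈ 19260 × 14.448/100 ≈ 2783.
Year 2020: gap = -2.8 × (9.06 - 4.04) = -14.056%, loss ≈ 19260 × 14.056/100 ≈ 2707.
Year 2021: gap = -2.8 × (5.99 - 4.04) = -5.46%, loss ≈ 19260 × 5.46/100 ≈ 1052.
Year 2022: gap = -2.8 × (7.15 - 4.04) = -8.708%, loss ≈ 19260 × 8.708/100 ≈ 1677.
Year 2023: gap = -2.8 × (7.86 - 4.04) = -10.696%, loss ≈ 19260 × 10.696/100 ≈ 2060.
Total lost output = 2783 + 2707 + 1052 + 1677 + 2060 = 10279 billion.

€10,279 billion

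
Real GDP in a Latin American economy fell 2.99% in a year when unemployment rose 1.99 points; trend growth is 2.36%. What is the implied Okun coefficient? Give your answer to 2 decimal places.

Growth form: g_Y = g_Y* - β × Δu, so β = (g_Y* - g_Y)/Δu.
β = (2.36 + 2.99)/1.99 = 5.35/1.99 = 2.69.

β ≈ 2.69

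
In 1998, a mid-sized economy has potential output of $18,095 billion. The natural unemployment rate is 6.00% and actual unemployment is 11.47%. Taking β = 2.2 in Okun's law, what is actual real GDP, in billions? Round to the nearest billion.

Unemployment gap = 11.47 - 6 = 5.47 points, so the output gap is -2.2 × 5.47 = -12.034%.
Actual GDP = 18095 × (1 - 12.034/100) = 18095 × 0.87966 ≈ 15917 billion.

$15,917 billion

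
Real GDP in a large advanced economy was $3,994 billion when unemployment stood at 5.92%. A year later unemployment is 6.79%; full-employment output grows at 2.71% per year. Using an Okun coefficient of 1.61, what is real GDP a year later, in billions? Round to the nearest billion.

$4,046 billion

Δu = 6.79 - 5.92 = 0.87 points.
Okun's law (growth form): g_Y = g_Y* - β × Δu = 2.71 - 1.61 × (0.87) = 2.71 - 1.4007 = 1.3093%.
Real GDP in the next year = 3994 × (1 + 1.3093/100) = 3994 × 1.013093 ≈ 4046 billion.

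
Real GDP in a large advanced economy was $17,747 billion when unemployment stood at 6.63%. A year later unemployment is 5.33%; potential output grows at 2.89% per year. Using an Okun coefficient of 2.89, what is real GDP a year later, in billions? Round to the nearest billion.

Δu = 5.33 - 6.63 = -1.3 points.
Okun's law (growth form): g_Y = g_Y* - β × Δu = 2.89 - 2.89 × (-1.30) = 2.89 + 3.757 = 6.647%.
Real GDP in the next year = 17747 × (1 + 6.647/100) = 17747 × 1.06647 ≈ 18927 billion.

$18,927 billion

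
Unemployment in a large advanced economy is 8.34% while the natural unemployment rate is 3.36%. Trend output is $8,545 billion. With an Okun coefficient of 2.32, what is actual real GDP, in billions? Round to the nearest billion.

$7,558 billion

Unemployment gap = 8.34 - 3.36 = 4.98 points, so the output gap is -2.32 × 4.98 = -11.5536%.
Actual GDP = 8545 × (1 - 11.5536/100) = 8545 × 0.884464 ≈ 7558 billion.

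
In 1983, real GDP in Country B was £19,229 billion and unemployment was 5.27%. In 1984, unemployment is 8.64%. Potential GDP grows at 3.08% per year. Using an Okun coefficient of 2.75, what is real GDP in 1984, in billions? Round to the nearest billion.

£18,039 billion

Δu = 8.64 - 5.27 = 3.37 points.
Okun's law (growth form): g_Y = g_Y* - β × Δu = 3.08 - 2.75 × (3.37) = 3.08 - 9.2675 = -6.1875%.
Real GDP in the next year = 19229 × (1 - 6.1875/100) = 19229 × 0.938125 ≈ 18039 billion.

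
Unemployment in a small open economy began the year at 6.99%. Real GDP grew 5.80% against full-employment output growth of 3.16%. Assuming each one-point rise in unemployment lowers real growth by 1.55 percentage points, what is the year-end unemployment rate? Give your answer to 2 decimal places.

Growth-rate Okun's law: g_Y = g_Y* - β × Δu, so Δu = (g_Y* - g_Y)/β.
Δu = (3.16 - 5.8)/1.55 = -2.64/1.55 = -1.70 percentage points.
Year-end unemployment = 6.99 - 1.7 = 5.29%.

5.29%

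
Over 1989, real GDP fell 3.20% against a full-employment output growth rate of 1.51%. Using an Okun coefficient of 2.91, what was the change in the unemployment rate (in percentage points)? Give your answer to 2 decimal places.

Growth-rate Okun's law: g_Y = g_Y* - β × Δu, so Δu = (g_Y* - g_Y)/β.
Δu = (1.51 + 3.2)/2.91 = 4.71/2.91 = 1.62 percentage points.

1.62 percentage points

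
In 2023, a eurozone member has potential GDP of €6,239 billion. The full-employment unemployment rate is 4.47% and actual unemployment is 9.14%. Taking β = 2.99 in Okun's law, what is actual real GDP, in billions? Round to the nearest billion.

Unemployment gap = 9.14 - 4.47 = 4.67 points, so the output gap is -2.99 × 4.67 = -13.9633%.
Actual GDP = 6239 × (1 - 13.9633/100) = 6239 × 0.860367 ≈ 5368 billion.

€5,368 billion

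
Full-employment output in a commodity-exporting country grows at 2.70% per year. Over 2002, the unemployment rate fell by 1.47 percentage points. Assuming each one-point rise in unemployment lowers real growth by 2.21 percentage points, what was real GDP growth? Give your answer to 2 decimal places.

5.95%

Growth-rate Okun's law: g_Y = g_Y* - β × Δu.
g_Y = 2.70 - 2.21 × (-1.47) = 2.7 + 3.2487 = 5.9487%, i.e. 5.95% to 2 d.p.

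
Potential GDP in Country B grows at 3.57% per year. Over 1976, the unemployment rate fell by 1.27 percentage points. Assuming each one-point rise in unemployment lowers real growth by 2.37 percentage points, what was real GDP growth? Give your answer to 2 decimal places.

Growth-rate Okun's law: g_Y = g_Y* - β × Δu.
g_Y = 3.57 - 2.37 × (-1.27) = 3.57 + 3.0099 = 6.5799%, i.e. 6.58% to 2 d.p.

6.58%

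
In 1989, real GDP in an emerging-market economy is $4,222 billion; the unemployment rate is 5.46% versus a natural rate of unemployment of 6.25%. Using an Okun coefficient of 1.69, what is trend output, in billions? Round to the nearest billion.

Unemployment gap = 5.46 - 6.25 = -0.79 points, so output gap = -1.69 × (-0.79) = 1.3351%.
Since Y = Y* × (1 + gap/100), Y* = 4222/1.013351 ≈ 4166 billion.

$4,166 billion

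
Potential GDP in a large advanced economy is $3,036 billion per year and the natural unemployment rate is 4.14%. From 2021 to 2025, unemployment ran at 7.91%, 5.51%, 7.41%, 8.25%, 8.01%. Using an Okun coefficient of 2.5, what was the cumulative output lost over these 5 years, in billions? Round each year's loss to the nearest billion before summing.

Year 2021: gap = -2.5 × (7.91 - 4.14) = -9.425%, loss ≈ 3036 × 9.425/100 ≈ 286.
Year 2022: gap = -2.5 × (5.51 - 4.14) = -3.425%, loss ≈ 3036 × 3.425/100 ≈ 104.
Year 2023: gap = -2.5 × (7.41 - 4.14) = -8.175%, loss ≈ 3036 × 8.175/100 ≈ 248.
Year 2024: gap = -2.5 × (8.25 - 4.14) = -10.275%, loss ≈ 3036 × 10.275/100 ≈ 312.
Year 2025: gap = -2.5 × (8.01 - 4.14) = -9.675%, loss ≈ 3036 × 9.675/100 ≈ 294.
Total lost output = 286 + 104 + 248 + 312 + 294 = 1244 billion.

$1,244 billion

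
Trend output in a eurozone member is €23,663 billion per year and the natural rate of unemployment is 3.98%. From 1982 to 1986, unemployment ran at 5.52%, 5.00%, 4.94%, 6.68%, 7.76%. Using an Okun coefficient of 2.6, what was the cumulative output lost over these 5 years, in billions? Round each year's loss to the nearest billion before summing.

Year 1982: gap = -2.6 × (5.52 - 3.98) = -4.004%, loss ≈ 23663 × 4.004/100 ≈ 947.
Year 1983: gap = -2.6 × (5 - 3.98) = -2.652%, loss ≈ 23663 × 2.652/100 ≈ 628.
Year 1984: gap = -2.6 × (4.94 - 3.98) = -2.496%, loss ≈ 23663 × 2.496/100 ≈ 591.
Year 1985: gap = -2.6 × (6.68 - 3.98) = -7.02%, loss ≈ 23663 × 7.02/100 ≈ 1661.
Year 1986: gap = -2.6 × (7.76 - 3.98) = -9.828%, loss ≈ 23663 × 9.828/100 ≈ 2326.
Total lost output = 947 + 628 + 591 + 1661 + 2326 = 6153 billion.

€6,153 billion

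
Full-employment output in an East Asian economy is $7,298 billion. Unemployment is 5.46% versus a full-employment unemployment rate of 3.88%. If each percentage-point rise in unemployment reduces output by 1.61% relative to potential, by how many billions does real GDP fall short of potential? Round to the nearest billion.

Output gap = -1.61 × (5.46 - 3.88) = -1.61 × 1.58 = -2.5438%.
Actual GDP ≈ 7298 × 0.974562 ≈ 7112 billion, so the shortfall is 7298 - 7112 = 186 billion.

$186 billion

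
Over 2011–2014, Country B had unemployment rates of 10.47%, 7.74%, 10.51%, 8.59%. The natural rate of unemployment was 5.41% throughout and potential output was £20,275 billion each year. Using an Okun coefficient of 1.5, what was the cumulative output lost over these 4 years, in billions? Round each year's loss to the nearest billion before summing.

£4,766 billion

Year 2011: gap = -1.5 × (10.47 - 5.41) = -7.59%, loss ≈ 20275 × 7.59/100 ≈ 1539.
Year 2012: gap = -1.5 × (7.74 - 5.41) = -3.495%, loss ≈ 20275 × 3.495/100 ≈ 709.
Year 2013: gap = -1.5 × (10.51 - 5.41) = -7.65%, loss ≈ 20275 × 7.65/100 ≈ 1551.
Year 2014: gap = -1.5 × (8.59 - 5.41) = -4.77%, loss ≈ 20275 × 4.77/100 ≈ 967.
Total lost output = 1539 + 709 + 1551 + 967 = 4766 billion.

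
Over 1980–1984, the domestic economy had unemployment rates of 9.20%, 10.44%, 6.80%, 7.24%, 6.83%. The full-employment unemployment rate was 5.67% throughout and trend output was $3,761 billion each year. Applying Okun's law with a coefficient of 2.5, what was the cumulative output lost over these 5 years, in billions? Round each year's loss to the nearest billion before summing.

$1,143 billion

Year 1980: gap = -2.5 × (9.2 - 5.67) = -8.825%, loss ≈ 3761 × 8.825/100 ≈ 332.
Year 1981: gap = -2.5 × (10.44 - 5.67) = -11.925%, loss ≈ 3761 × 11.925/100 ≈ 448.
Year 1982: gap = -2.5 × (6.8 - 5.67) = -2.825%, loss ≈ 3761 × 2.825/100 ≈ 106.
Year 1983: gap = -2.5 × (7.24 - 5.67) = -3.925%, loss ≈ 3761 × 3.925/100 ≈ 148.
Year 1984: gap = -2.5 × (6.83 - 5.67) = -2.9%, loss ≈ 3761 × 2.9/100 ≈ 109.
Total lost output = 332 + 448 + 106 + 148 + 109 = 1143 billion.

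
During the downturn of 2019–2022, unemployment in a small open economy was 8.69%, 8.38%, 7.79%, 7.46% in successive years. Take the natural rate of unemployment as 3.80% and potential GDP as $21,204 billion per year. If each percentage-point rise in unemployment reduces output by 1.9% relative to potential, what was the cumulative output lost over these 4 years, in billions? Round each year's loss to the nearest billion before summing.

$6,897 billion

Year 2019: gap = -1.9 × (8.69 - 3.8) = -9.291%, loss ≈ 21204 × 9.291/100 ≈ 1970.
Year 2020: gap = -1.9 × (8.38 - 3.8) = -8.702%, loss ≈ 21204 × 8.702/100 ≈ 1845.
Year 2021: gap = -1.9 × (7.79 - 3.8) = -7.581%, loss ≈ 21204 × 7.581/100 ≈ 1607.
Year 2022: gap = -1.9 × (7.46 - 3.8) = -6.954%, loss ≈ 21204 × 6.954/100 ≈ 1475.
Total lost output = 1970 + 1845 + 1607 + 1475 = 6897 billion.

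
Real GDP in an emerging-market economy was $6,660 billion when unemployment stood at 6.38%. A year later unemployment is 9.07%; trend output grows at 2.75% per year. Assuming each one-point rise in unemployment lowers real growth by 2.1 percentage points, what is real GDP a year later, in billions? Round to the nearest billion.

Δu = 9.07 - 6.38 = 2.69 points.
Okun's law (growth form): g_Y = g_Y* - β × Δu = 2.75 - 2.1 × (2.69) = 2.75 - 5.649 = -2.899%.
Real GDP in the next year = 6660 × (1 - 2.899/100) = 6660 × 0.97101 ≈ 6467 billion.

$6,467 billion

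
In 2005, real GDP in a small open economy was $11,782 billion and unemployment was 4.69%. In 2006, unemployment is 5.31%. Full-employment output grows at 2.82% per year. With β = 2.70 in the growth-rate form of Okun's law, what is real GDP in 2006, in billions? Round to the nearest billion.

Δu = 5.31 - 4.69 = 0.62 points.
Okun's law (growth form): g_Y = g_Y* - β × Δu = 2.82 - 2.70 × (0.62) = 2.82 - 1.674 = 1.146%.
Real GDP in the next year = 11782 × (1 + 1.146/100) = 11782 × 1.01146 ≈ 11917 billion.

$11,917 billion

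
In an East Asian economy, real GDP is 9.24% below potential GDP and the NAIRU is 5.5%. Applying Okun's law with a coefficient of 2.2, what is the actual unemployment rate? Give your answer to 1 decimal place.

From Okun's law, u - u* = -(output gap)/β = -(-9.24)/2.2 = 4.2 points.
So u = 5.5 + 4.2 = 9.7%.

9.7%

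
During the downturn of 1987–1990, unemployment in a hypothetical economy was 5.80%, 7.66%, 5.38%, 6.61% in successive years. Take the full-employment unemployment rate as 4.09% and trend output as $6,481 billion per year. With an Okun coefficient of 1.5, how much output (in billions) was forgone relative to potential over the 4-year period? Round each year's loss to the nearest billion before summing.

Year 1987: gap = -1.5 × (5.8 - 4.09) = -2.565%, loss ≈ 6481 × 2.565/100 ≈ 166.
Year 1988: gap = -1.5 × (7.66 - 4.09) = -5.355%, loss ≈ 6481 × 5.355/100 ≈ 347.
Year 1989: gap = -1.5 × (5.38 - 4.09) = -1.935%, loss ≈ 6481 × 1.935/100 ≈ 125.
Year 1990: gap = -1.5 × (6.61 - 4.09) = -3.78%, loss ≈ 6481 × 3.78/100 ≈ 245.
Total lost output = 166 + 347 + 125 + 245 = 883 billion.

$883 billion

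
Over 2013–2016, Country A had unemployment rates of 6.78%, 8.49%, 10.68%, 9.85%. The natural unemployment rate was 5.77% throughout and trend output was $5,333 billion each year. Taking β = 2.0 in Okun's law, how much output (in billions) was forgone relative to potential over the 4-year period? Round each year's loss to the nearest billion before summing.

$1,357 billion

Year 2013: gap = -2.0 × (6.78 - 5.77) = -2.02%, loss ≈ 5333 × 2.02/100 ≈ 108.
Year 2014: gap = -2.0 × (8.49 - 5.77) = -5.44%, loss ≈ 5333 × 5.44/100 ≈ 290.
Year 2015: gap = -2.0 × (10.68 - 5.77) = -9.82%, loss ≈ 5333 × 9.82/100 ≈ 524.
Year 2016: gap = -2.0 × (9.85 - 5.77) = -8.16%, loss ≈ 5333 × 8.16/100 ≈ 435.
Total lost output = 108 + 290 + 524 + 435 = 1357 billion.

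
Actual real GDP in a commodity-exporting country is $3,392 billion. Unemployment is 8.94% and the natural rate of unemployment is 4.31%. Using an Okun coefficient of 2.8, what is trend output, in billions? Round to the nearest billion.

$3,897 billion

Unemployment gap = 8.94 - 4.31 = 4.63 points, so output gap = -2.8 × 4.63 = -12.964%.
Since Y = Y* × (1 + gap/100), Y* = 3392/0.87036 ≈ 3897 billion.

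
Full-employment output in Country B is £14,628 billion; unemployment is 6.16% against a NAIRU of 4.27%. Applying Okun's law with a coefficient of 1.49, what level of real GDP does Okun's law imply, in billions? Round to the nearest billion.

£14,216 billion

Unemployment gap = 6.16 - 4.27 = 1.89 points, so the output gap is -1.49 × 1.89 = -2.8161%.
Actual GDP = 14628 × (1 - 2.8161/100) = 14628 × 0.971839 ≈ 14216 billion.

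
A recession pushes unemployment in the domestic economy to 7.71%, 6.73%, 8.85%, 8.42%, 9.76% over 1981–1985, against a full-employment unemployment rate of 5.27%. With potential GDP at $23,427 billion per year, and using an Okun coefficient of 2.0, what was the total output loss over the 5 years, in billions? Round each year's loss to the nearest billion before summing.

$7,084 billion

Year 1981: gap = -2.0 × (7.71 - 5.27) = -4.88%, loss ≈ 23427 × 4.88/100 ≈ 1143.
Year 1982: gap = -2.0 × (6.73 - 5.27) = -2.92%, loss ≈ 23427 × 2.92/100 ≈ 684.
Year 1983: gap = -2.0 × (8.85 - 5.27) = -7.16%, loss ≈ 23427 × 7.16/100 ≈ 1677.
Year 1984: gap = -2.0 × (8.42 - 5.27) = -6.3%, loss ≈ 23427 × 6.3/100 ≈ 1476.
Year 1985: gap = -2.0 × (9.76 - 5.27) = -8.98%, loss ≈ 23427 × 8.98/100 ≈ 2104.
Total lost output = 1143 + 684 + 1677 + 1476 + 2104 = 7084 billion.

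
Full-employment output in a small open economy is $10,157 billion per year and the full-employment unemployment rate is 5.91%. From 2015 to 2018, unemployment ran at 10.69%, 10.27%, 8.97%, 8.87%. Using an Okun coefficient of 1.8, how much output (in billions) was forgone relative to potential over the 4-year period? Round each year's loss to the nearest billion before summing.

$2,771 billion

Year 2015: gap = -1.8 × (10.69 - 5.91) = -8.604%, loss ≈ 10157 × 8.604/100 ≈ 874.
Year 2016: gap = -1.8 × (10.27 - 5.91) = -7.848%, loss ≈ 10157 × 7.848/100 ≈ 797.
Year 2017: gap = -1.8 × (8.97 - 5.91) = -5.508%, loss ≈ 10157 × 5.508/100 ≈ 559.
Year 2018: gap = -1.8 × (8.87 - 5.91) = -5.328%, loss ≈ 10157 × 5.328/100 ≈ 541.
Total lost output = 874 + 797 + 559 + 541 = 2771 billion.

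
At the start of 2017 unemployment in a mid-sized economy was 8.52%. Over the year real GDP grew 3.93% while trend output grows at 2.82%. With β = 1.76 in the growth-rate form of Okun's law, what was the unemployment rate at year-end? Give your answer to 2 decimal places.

Growth-rate Okun's law: g_Y = g_Y* - β × Δu, so Δu = (g_Y* - g_Y)/β.
Δu = (2.82 - 3.93)/1.76 = -1.11/1.76 = -0.63 percentage points.
Year-end unemployment = 8.52 - 0.63 = 7.89%.

7.89%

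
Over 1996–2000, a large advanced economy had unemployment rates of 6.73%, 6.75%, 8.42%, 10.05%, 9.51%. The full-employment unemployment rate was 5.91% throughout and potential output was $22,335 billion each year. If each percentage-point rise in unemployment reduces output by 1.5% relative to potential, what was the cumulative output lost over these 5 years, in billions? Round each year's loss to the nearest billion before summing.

Year 1996: gap = -1.5 × (6.73 - 5.91) = -1.23%, loss ≈ 22335 × 1.23/100 ≈ 275.
Year 1997: gap = -1.5 × (6.75 - 5.91) = -1.26%, loss ≈ 22335 × 1.26/100 ≈ 281.
Year 1998: gap = -1.5 × (8.42 - 5.91) = -3.765%, loss ≈ 22335 × 3.765/100 ≈ 841.
Year 1999: gap = -1.5 × (10.05 - 5.91) = -6.21%, loss ≈ 22335 × 6.21/100 ≈ 1387.
Year 2000: gap = -1.5 × (9.51 - 5.91) = -5.4%, loss ≈ 22335 × 5.4/100 ≈ 1206.
Total lost output = 275 + 281 + 841 + 1387 + 1206 = 3990 billion.

$3,990 billion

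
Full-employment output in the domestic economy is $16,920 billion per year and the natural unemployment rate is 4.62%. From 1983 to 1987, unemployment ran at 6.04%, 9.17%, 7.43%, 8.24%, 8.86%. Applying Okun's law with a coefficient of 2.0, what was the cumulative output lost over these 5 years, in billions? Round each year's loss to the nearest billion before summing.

Year 1983: gap = -2.0 × (6.04 - 4.62) = -2.84%, loss ≈ 16920 × 2.84/100 ≈ 481.
Year 1984: gap = -2.0 × (9.17 - 4.62) = -9.1%, loss ≈ 16920 × 9.1/100 ≈ 1540.
Year 1985: gap = -2.0 × (7.43 - 4.62) = -5.62%, loss ≈ 16920 × 5.62/100 ≈ 951.
Year 1986: gap = -2.0 × (8.24 - 4.62) = -7.24%, loss ≈ 16920 × 7.24/100 ≈ 1225.
Year 1987: gap = -2.0 × (8.86 - 4.62) = -8.48%, loss ≈ 16920 × 8.48/100 ≈ 1435.
Total lost output = 481 + 1540 + 951 + 1225 + 1435 = 5632 billion.

$5,632 billion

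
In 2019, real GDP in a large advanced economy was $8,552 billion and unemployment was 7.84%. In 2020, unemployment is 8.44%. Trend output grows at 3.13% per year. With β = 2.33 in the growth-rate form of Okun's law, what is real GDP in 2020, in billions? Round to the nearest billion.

$8,700 billion

Δu = 8.44 - 7.84 = 0.6 points.
Okun's law (growth form): g_Y = g_Y* - β × Δu = 3.13 - 2.33 × (0.60) = 3.13 - 1.398 = 1.732%.
Real GDP in the next year = 8552 × (1 + 1.732/100) = 8552 × 1.01732 ≈ 8700 billion.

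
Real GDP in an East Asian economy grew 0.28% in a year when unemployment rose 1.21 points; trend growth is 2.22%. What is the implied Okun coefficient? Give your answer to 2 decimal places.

Growth form: g_Y = g_Y* - β × Δu, so β = (g_Y* - g_Y)/Δu.
β = (2.22 - 0.28)/1.21 = 1.94/1.21 = 1.60.

β ≈ 1.60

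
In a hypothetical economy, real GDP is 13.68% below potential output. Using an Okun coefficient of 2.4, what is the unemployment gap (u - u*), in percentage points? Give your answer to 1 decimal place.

5.7 percentage points

Okun's law: output gap = -β × (u - u*), so u - u* = -(output gap)/β.
u - u* = -(-13.68)/2.4 = 5.7 percentage points.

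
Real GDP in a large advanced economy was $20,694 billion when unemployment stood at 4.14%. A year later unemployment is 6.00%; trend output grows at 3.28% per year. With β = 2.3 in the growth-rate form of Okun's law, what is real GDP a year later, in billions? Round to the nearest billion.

$20,487 billion

Δu = 6 - 4.14 = 1.86 points.
Okun's law (growth form): g_Y = g_Y* - β × Δu = 3.28 - 2.3 × (1.86) = 3.28 - 4.278 = -0.998%.
Real GDP in the next year = 20694 × (1 - 0.998/100) = 20694 × 0.99002 ≈ 20487 billion.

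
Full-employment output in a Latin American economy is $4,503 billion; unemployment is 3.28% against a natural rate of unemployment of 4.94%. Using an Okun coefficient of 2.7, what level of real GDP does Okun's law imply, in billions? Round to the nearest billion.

$4,705 billion

Unemployment gap = 3.28 - 4.94 = -1.66 points, so the output gap is -2.7 × (-1.66) = 4.482%.
Actual GDP = 4503 × (1 + 4.482/100) = 4503 × 1.04482 ≈ 4705 billion.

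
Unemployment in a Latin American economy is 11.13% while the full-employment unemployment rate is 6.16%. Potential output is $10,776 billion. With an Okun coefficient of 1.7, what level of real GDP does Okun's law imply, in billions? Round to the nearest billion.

Unemployment gap = 11.13 - 6.16 = 4.97 points, so the output gap is -1.7 × 4.97 = -8.449%.
Actual GDP = 10776 × (1 - 8.449/100) = 10776 × 0.91551 ≈ 9866 billion.

$9,866 billion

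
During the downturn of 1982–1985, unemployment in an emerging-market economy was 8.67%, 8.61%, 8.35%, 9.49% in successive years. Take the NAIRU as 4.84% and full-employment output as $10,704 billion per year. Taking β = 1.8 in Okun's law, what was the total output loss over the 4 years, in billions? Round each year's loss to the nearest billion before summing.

Year 1982: gap = -1.8 × (8.67 - 4.84) = -6.894%, loss ≈ 10704 × 6.894/100 ≈ 738.
Year 1983: gap = -1.8 × (8.61 - 4.84) = -6.786%, loss ≈ 10704 × 6.786/100 ≈ 726.
Year 1984: gap = -1.8 × (8.35 - 4.84) = -6.318%, loss ≈ 10704 × 6.318/100 ≈ 676.
Year 1985: gap = -1.8 × (9.49 - 4.84) = -8.37%, loss ≈ 10704 × 8.37/100 ≈ 896.
Total lost output = 738 + 726 + 676 + 896 = 3036 billion.

$3,036 billion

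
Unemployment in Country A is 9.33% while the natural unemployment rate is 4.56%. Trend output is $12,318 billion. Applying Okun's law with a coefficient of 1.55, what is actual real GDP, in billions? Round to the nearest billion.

Unemployment gap = 9.33 - 4.56 = 4.77 points, so the output gap is -1.55 × 4.77 = -7.3935%.
Actual GDP = 12318 × (1 - 7.3935/100) = 12318 × 0.926065 ≈ 11407 billion.

$11,407 billion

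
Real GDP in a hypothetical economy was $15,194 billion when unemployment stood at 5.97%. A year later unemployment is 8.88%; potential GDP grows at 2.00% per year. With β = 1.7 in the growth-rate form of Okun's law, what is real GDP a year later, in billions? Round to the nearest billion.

$14,746 billion

Δu = 8.88 - 5.97 = 2.91 points.
Okun's law (growth form): g_Y = g_Y* - β × Δu = 2.00 - 1.7 × (2.91) = 2 - 4.947 = -2.947%.
Real GDP in the next year = 15194 × (1 - 2.947/100) = 15194 × 0.97053 ≈ 14746 billion.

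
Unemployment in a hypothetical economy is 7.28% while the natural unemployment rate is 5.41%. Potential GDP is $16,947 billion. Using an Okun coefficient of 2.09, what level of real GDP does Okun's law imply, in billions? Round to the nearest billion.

Unemployment gap = 7.28 - 5.41 = 1.87 points, so the output gap is -2.09 × 1.87 = -3.9083%.
Actual GDP = 16947 × (1 - 3.9083/100) = 16947 × 0.960917 ≈ 16285 billion.

$16,285 billion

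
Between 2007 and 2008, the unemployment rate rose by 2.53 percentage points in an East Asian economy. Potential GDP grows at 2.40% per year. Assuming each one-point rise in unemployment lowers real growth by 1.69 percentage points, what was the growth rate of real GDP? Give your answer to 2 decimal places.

-1.88%

Growth-rate Okun's law: g_Y = g_Y* - β × Δu.
g_Y = 2.40 - 1.69 × (2.53) = 2.4 - 4.2757 = -1.8757%, i.e. -1.88% to 2 d.p.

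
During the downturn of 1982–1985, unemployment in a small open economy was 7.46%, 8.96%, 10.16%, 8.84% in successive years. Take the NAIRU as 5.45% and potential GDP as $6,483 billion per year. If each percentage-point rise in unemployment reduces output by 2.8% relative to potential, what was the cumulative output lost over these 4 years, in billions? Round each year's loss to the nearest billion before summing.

$2,472 billion

Year 1982: gap = -2.8 × (7.46 - 5.45) = -5.628%, loss ≈ 6483 × 5.628/100 ≈ 365.
Year 1983: gap = -2.8 × (8.96 - 5.45) = -9.828%, loss ≈ 6483 × 9.828/100 ≈ 637.
Year 1984: gap = -2.8 × (10.16 - 5.45) = -13.188%, loss ≈ 6483 × 13.188/100 ≈ 855.
Year 1985: gap = -2.8 × (8.84 - 5.45) = -9.492%, loss ≈ 6483 × 9.492/100 ≈ 615.
Total lost output = 365 + 637 + 855 + 615 = 2472 billion.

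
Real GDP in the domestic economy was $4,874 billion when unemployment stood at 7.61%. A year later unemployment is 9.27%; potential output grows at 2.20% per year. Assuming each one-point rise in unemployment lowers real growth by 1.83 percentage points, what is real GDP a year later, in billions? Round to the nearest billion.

$4,833 billion

Δu = 9.27 - 7.61 = 1.66 points.
Okun's law (growth form): g_Y = g_Y* - β × Δu = 2.20 - 1.83 × (1.66) = 2.2 - 3.0378 = -0.8378%.
Real GDP in the next year = 4874 × (1 - 0.8378/100) = 4874 × 0.991622 ≈ 4833 billion.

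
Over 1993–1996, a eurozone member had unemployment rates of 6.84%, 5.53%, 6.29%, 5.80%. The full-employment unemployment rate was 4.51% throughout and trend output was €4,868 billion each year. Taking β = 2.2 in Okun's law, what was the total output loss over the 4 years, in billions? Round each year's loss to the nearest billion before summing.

€688 billion

Year 1993: gap = -2.2 × (6.84 - 4.51) = -5.126%, loss ≈ 4868 × 5.126/100 ≈ 250.
Year 1994: gap = -2.2 × (5.53 - 4.51) = -2.244%, loss ≈ 4868 × 2.244/100 ≈ 109.
Year 1995: gap = -2.2 × (6.29 - 4.51) = -3.916%, loss ≈ 4868 × 3.916/100 ≈ 191.
Year 1996: gap = -2.2 × (5.8 - 4.51) = -2.838%, loss ≈ 4868 × 2.838/100 ≈ 138.
Total lost output = 250 + 109 + 191 + 138 = 688 billion.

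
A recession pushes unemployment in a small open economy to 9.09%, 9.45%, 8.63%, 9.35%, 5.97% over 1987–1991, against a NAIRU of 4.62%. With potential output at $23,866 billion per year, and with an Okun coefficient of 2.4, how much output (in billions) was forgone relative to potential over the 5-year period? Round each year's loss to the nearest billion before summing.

$11,106 billion

Year 1987: gap = -2.4 × (9.09 - 4.62) = -10.728%, loss ≈ 23866 × 10.728/100 ≈ 2560.
Year 1988: gap = -2.4 × (9.45 - 4.62) = -11.592%, loss ≈ 23866 × 11.592/100 ≈ 2767.
Year 1989: gap = -2.4 × (8.63 - 4.62) = -9.624%, loss ≈ 23866 × 9.624/100 ≈ 2297.
Year 1990: gap = -2.4 × (9.35 - 4.62) = -11.352%, loss ≈ 23866 × 11.352/100 ≈ 2709.
Year 1991: gap = -2.4 × (5.97 - 4.62) = -3.24%, loss ≈ 23866 × 3.24/100 ≈ 773.
Total lost output = 2560 + 2767 + 2297 + 2709 + 773 = 11106 billion.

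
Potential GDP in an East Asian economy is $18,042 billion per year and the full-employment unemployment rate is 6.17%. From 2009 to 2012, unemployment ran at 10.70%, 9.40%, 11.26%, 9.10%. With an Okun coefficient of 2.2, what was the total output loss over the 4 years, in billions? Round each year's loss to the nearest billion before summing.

$6,263 billion

Year 2009: gap = -2.2 × (10.7 - 6.17) = -9.966%, loss ≈ 18042 × 9.966/100 ≈ 1798.
Year 2010: gap = -2.2 × (9.4 - 6.17) = -7.106%, loss ≈ 18042 × 7.106/100 ≈ 1282.
Year 2011: gap = -2.2 × (11.26 - 6.17) = -11.198%, loss ≈ 18042 × 11.198/100 ≈ 2020.
Year 2012: gap = -2.2 × (9.1 - 6.17) = -6.446%, loss ≈ 18042 × 6.446/100 ≈ 1163.
Total lost output = 1798 + 1282 + 2020 + 1163 = 6263 billion.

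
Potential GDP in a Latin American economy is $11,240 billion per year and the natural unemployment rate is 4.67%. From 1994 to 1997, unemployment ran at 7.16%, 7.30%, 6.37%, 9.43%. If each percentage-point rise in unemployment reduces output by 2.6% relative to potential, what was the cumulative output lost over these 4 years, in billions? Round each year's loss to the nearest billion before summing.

$3,385 billion

Year 1994: gap = -2.6 × (7.16 - 4.67) = -6.474%, loss ≈ 11240 × 6.474/100 ≈ 728.
Year 1995: gap = -2.6 × (7.3 - 4.67) = -6.838%, loss ≈ 11240 × 6.838/100 ≈ 769.
Year 1996: gap = -2.6 × (6.37 - 4.67) = -4.42%, loss ≈ 11240 × 4.42/100 ≈ 497.
Year 1997: gap = -2.6 × (9.43 - 4.67) = -12.376%, loss ≈ 11240 × 12.376/100 ≈ 1391.
Total lost output = 728 + 769 + 497 + 1391 = 3385 billion.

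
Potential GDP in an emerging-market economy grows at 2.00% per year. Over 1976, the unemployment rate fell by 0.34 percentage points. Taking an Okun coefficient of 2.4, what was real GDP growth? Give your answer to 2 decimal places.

Growth-rate Okun's law: g_Y = g_Y* - β × Δu.
g_Y = 2.00 - 2.4 × (-0.34) = 2 + 0.816 = 2.816%, i.e. 2.82% to 2 d.p.

2.82%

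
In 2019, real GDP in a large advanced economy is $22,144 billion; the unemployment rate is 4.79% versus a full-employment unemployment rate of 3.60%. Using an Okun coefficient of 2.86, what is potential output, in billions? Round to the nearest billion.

Unemployment gap = 4.79 - 3.6 = 1.19 points, so output gap = -2.86 × 1.19 = -3.4034%.
Since Y = Y* × (1 + gap/100), Y* = 22144/0.965966 ≈ 22924 billion.

$22,924 billion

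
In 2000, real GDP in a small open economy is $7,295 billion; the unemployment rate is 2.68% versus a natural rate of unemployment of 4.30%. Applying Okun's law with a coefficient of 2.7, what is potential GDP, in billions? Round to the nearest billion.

Unemployment gap = 2.68 - 4.3 = -1.62 points, so output gap = -2.7 × (-1.62) = 4.374%.
Since Y = Y* × (1 + gap/100), Y* = 7295/1.04374 ≈ 6989 billion.

$6,989 billion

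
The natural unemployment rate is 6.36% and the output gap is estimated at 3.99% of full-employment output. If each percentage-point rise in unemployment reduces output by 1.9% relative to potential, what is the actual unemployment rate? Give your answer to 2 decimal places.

From Okun's law, u - u* = -(output gap)/β = -(3.99)/1.9 = -2.1 points.
So u = 6.36 - 2.1 = 4.26%.

4.26%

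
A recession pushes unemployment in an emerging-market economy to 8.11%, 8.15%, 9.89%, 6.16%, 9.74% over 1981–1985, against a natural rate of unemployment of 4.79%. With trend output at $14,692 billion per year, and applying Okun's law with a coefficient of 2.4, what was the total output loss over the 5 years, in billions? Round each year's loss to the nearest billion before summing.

$6,382 billion

Year 1981: gap = -2.4 × (8.11 - 4.79) = -7.968%, loss ≈ 14692 × 7.968/100 ≈ 1171.
Year 1982: gap = -2.4 × (8.15 - 4.79) = -8.064%, loss ≈ 14692 × 8.064/100 ≈ 1185.
Year 1983: gap = -2.4 × (9.89 - 4.79) = -12.24%, loss ≈ 14692 × 12.24/100 ≈ 1798.
Year 1984: gap = -2.4 × (6.16 - 4.79) = -3.288%, loss ≈ 14692 × 3.288/100 ≈ 483.
Year 1985: gap = -2.4 × (9.74 - 4.79) = -11.88%, loss ≈ 14692 × 11.88/100 ≈ 1745.
Total lost output = 1171 + 1185 + 1798 + 483 + 1745 = 6382 billion.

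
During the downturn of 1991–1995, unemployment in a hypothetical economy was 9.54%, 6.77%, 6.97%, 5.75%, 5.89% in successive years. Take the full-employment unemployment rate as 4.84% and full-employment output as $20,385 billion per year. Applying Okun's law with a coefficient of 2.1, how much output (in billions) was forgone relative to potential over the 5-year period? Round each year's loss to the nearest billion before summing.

$4,589 billion

Year 1991: gap = -2.1 × (9.54 - 4.84) = -9.87%, loss ≈ 20385 × 9.87/100 ≈ 2012.
Year 1992: gap = -2.1 × (6.77 - 4.84) = -4.053%, loss ≈ 20385 × 4.053/100 ≈ 826.
Year 1993: gap = -2.1 × (6.97 - 4.84) = -4.473%, loss ≈ 20385 × 4.473/100 ≈ 912.
Year 1994: gap = -2.1 × (5.75 - 4.84) = -1.911%, loss ≈ 20385 × 1.911/100 ≈ 390.
Year 1995: gap = -2.1 × (5.89 - 4.84) = -2.205%, loss ≈ 20385 × 2.205/100 ≈ 449.
Total lost output = 2012 + 826 + 912 + 390 + 449 = 4589 billion.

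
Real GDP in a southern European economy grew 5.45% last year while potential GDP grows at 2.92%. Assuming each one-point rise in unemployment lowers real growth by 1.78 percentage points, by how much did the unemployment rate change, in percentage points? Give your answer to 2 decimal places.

Growth-rate Okun's law: g_Y = g_Y* - β × Δu, so Δu = (g_Y* - g_Y)/β.
Δu = (2.92 - 5.45)/1.78 = -2.53/1.78 = -1.42 percentage points.

-1.42 percentage points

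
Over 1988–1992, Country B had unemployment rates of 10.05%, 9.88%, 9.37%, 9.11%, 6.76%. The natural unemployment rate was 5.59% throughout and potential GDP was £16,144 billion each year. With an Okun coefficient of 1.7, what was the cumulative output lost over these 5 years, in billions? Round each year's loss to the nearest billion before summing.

Year 1988: gap = -1.7 × (10.05 - 5.59) = -7.582%, loss ≈ 16144 × 7.582/100 ≈ 1224.
Year 1989: gap = -1.7 × (9.88 - 5.59) = -7.293%, loss ≈ 16144 × 7.293/100 ≈ 1177.
Year 1990: gap = -1.7 × (9.37 - 5.59) = -6.426%, loss ≈ 16144 × 6.426/100 ≈ 1037.
Year 1991: gap = -1.7 × (9.11 - 5.59) = -5.984%, loss ≈ 16144 × 5.984/100 ≈ 966.
Year 1992: gap = -1.7 × (6.76 - 5.59) = -1.989%, loss ≈ 16144 × 1.989/100 ≈ 321.
Total lost output = 1224 + 1177 + 1037 + 966 + 321 = 4725 billion.

£4,725 billion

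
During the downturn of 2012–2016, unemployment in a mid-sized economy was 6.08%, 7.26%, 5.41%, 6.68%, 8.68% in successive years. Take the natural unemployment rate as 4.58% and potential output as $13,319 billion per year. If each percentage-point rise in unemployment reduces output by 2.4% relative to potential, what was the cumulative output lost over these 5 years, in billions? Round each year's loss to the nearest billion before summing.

Year 2012: gap = -2.4 × (6.08 - 4.58) = -3.6%, loss ≈ 13319 × 3.6/100 ≈ 479.
Year 2013: gap = -2.4 × (7.26 - 4.58) = -6.432%, loss ≈ 13319 × 6.432/100 ≈ 857.
Year 2014: gap = -2.4 × (5.41 - 4.58) = -1.992%, loss ≈ 13319 × 1.992/100 ≈ 265.
Year 2015: gap = -2.4 × (6.68 - 4.58) = -5.04%, loss ≈ 13319 × 5.04/100 ≈ 671.
Year 2016: gap = -2.4 × (8.68 - 4.58) = -9.84%, loss ≈ 13319 × 9.84/100 ≈ 1311.
Total lost output = 479 + 857 + 265 + 671 + 1311 = 3583 billion.

$3,583 billion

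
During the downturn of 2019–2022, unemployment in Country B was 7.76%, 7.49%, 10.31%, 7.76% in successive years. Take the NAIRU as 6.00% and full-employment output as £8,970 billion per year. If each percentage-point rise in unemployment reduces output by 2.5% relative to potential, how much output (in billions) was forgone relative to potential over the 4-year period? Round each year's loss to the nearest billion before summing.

£2,091 billion

Year 2019: gap = -2.5 × (7.76 - 6) = -4.4%, loss ≈ 8970 × 4.4/100 ≈ 395.
Year 2020: gap = -2.5 × (7.49 - 6) = -3.725%, loss ≈ 8970 × 3.725/100 ≈ 334.
Year 2021: gap = -2.5 × (10.31 - 6) = -10.775%, loss ≈ 8970 × 10.775/100 ≈ 967.
Year 2022: gap = -2.5 × (7.76 - 6) = -4.4%, loss ≈ 8970 × 4.4/100 ≈ 395.
Total lost output = 395 + 334 + 967 + 395 = 2091 billion.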